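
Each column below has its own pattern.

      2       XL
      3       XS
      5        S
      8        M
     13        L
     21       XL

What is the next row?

34  XS

For the first component, each term is the sum of the two before it: 2, 3, 5, 8, 13, 21 → 34.
Size: repeats XL → XS → S → M → L; XL, XS, S, M, L, XL → XS.
Combining the parts gives 34  XS.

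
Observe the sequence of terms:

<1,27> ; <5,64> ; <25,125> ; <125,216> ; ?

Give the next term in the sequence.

<625,343>

First value: ×5 each step, so 1, 5, 25, 125 → 625.
Second value — perfect cubes: 3³, 4³, 5³, …: 27, 64, 125, 216 → 343.
Combining the parts gives <625,343>.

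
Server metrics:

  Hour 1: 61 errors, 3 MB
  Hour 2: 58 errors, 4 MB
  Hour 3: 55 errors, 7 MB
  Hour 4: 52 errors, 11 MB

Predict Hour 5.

Errors: −3 each step; 61, 58, 55, 52 → 49.
MB goes 3, 4, 7, 11 → 18 (each term is the sum of the two before it).
So the next record is 49 errors, 18 MB.

49 errors, 18 MB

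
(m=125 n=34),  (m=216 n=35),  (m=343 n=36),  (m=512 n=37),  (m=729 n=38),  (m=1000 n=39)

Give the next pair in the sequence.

(m=1331 n=40)

M: 125, 216, 343, 512, 729, 1000 → 1331 (perfect cubes: 5³, 6³, 7³, …).
N: 34, 35, 36, 37, 38, 39 → 40 (+1 each step).
Putting it together: (m=1331 n=40).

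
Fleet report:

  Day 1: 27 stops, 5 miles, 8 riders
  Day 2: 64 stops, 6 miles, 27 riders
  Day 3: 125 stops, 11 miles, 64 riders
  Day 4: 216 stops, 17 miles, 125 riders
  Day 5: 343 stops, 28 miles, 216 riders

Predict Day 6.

Stops — perfect cubes: 3³, 4³, 5³, …: 27, 64, 125, 216, 343 → 512.
Miles: each term is the sum of the two before it, so 5, 6, 11, 17, 28 → 45.
Riders: always the previous value of the stops; 8, 27, 64, 125, 216 → 343.
So the next record is 512 stops, 45 miles, 343 riders.

512 stops, 45 miles, 343 riders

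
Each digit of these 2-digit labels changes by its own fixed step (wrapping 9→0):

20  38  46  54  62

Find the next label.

First digit: 2, 3, 4, 5, 6 → 7 (+1 each step, mod 10).
Second digit: −2 each step, mod 10; 0, 8, 6, 4, 2 → 0.
Putting it together: 70.

70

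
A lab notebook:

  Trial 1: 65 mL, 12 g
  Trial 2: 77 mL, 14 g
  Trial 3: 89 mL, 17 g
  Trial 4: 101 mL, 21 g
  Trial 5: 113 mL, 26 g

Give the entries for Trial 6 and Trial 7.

125 mL, 32 g; 137 mL, 39 g

ML: 65, 77, 89, 101, 113 → 125 → 137 (+12 each step).
G goes 12, 14, 17, 21, 26 → 32 → 39 (differences are 2, 3, 4, … (increasing by 1 each time)).
So the next two records are 125 mL, 32 g and 137 mL, 39 g.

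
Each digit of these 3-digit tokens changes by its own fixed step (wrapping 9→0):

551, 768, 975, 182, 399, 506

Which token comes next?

First digit: +2 each step, mod 10, so 5, 7, 9, 1, 3, 5 → 7.
Second digit: +1 each step, mod 10, so 5, 6, 7, 8, 9, 0 → 1.
Third digit: 1, 8, 5, 2, 9, 6 → 3 (−3 each step, mod 10).
Combining the parts gives 713.

713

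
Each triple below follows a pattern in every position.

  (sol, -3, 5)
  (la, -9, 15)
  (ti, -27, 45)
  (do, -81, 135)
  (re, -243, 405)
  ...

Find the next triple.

(mi, -729, 1215)

Note — runs through the solfège scale do→ti: sol, la, ti, do, re → mi.
Second entry — ×3 each step: -3, -9, -27, -81, -243 → -729.
Third entry — ×3 each step: 5, 15, 45, 135, 405 → 1215.
Putting it together: (mi, -729, 1215).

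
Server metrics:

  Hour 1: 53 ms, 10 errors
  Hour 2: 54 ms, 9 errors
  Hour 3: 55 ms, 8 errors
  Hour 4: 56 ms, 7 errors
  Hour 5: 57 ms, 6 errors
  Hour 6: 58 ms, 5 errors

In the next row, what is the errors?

4

Ms: +1 each step; 53, 54, 55, 56, 57, 58 → 59.
Errors — together with the ms always sums to 63: 10, 9, 8, 7, 6, 5 → 4.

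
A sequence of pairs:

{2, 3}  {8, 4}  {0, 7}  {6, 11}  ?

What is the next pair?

{-2, 18}

First entry goes 2, 8, 0, 6 → -2 (alternating steps +6, −8, +6, −8, …).
Second entry goes 3, 4, 7, 11 → 18 (each term is the sum of the two before it).
So the next pair is {-2, 18}.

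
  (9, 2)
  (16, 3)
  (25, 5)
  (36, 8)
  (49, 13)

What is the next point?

(64, 21)

First slot goes 9, 16, 25, 36, 49 → 64 (perfect squares: 3², 4², 5², …).
Second slot goes 2, 3, 5, 8, 13 → 21 (each term is the sum of the two before it).
So the next point is (64, 21).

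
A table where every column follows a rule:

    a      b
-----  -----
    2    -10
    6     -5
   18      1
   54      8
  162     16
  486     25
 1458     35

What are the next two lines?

4374  46; 13122  58

Column a: ×3 each step, so 2, 6, 18, 54, 162, 486, 1458 → 4374 → 13122.
Column b — differences are 5, 6, 7, … (increasing by 1 each time): -10, -5, 1, 8, 16, 25, 35 → 46 → 58.
So the next two lines are 4374  46 and 13122  58.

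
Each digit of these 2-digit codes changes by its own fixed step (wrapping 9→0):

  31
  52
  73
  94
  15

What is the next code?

36

First digit: 3, 5, 7, 9, 1 → 3 (+2 each step, mod 10).
Second digit: +1 each step, mod 10, so 1, 2, 3, 4, 5 → 6.
Combining the parts gives 36.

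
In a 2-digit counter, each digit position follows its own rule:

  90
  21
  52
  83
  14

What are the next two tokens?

For the first digit, +3 each step, mod 10: 9, 2, 5, 8, 1 → 4 → 7.
Second digit: 0, 1, 2, 3, 4 → 5 → 6 (+1 each step, mod 10).
So the next two tokens are 45 and 76.

45 then 76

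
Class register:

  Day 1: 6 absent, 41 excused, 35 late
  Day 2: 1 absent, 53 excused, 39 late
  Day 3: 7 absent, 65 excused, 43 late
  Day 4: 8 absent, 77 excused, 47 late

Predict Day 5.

15 absent, 89 excused, 51 late

Absent — each term is the sum of the two before it: 6, 1, 7, 8 → 15.
Excused goes 41, 53, 65, 77 → 89 (+12 each step).
Late — +4 each step: 35, 39, 43, 47 → 51.
Combining the parts gives 15 absent, 89 excused, 51 late.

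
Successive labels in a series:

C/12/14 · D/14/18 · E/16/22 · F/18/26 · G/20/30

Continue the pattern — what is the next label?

H/22/34

Letter: C, D, E, F, G → H (letters move forward 1 place in the alphabet).
Second component: 12, 14, 16, 18, 20 → 22 (+2 each step).
Third component: +4 each step; 14, 18, 22, 26, 30 → 34.
Putting it together: H/22/34.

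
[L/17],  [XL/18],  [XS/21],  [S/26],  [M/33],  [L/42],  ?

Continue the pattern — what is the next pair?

[XL/53]

Size: repeats L → XL → XS → S → M; L, XL, XS, S, M, L → XL.
Second slot goes 17, 18, 21, 26, 33, 42 → 53 (differences are 1, 3, 5, … (increasing by 2 each time)).
Combining the parts gives [XL/53].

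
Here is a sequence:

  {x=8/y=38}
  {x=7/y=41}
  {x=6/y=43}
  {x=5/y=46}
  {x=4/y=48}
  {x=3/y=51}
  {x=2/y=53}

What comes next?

{x=1/y=56}

X: −1 each step; 8, 7, 6, 5, 4, 3, 2 → 1.
For the y, alternating steps +3, +2, +3, +2, …: 38, 41, 43, 46, 48, 51, 53 → 56.
Combining the parts gives {x=1/y=56}.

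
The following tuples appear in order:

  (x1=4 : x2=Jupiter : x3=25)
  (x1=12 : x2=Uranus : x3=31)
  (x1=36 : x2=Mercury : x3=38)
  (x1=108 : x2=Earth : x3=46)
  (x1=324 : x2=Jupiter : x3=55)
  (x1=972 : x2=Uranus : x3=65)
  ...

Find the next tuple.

X1: ×3 each step; 4, 12, 36, 108, 324, 972 → 2916.
For the x2, repeats Jupiter → Uranus → Mercury → Earth: Jupiter, Uranus, Mercury, Earth, Jupiter, Uranus → Mercury.
X3 — differences are 6, 7, 8, … (increasing by 1 each time): 25, 31, 38, 46, 55, 65 → 76.
Combining the parts gives (x1=2916 : x2=Mercury : x3=76).

(x1=2916 : x2=Mercury : x3=76)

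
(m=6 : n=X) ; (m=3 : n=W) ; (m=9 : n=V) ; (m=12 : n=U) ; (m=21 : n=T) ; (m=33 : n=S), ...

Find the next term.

M: 6, 3, 9, 12, 21, 33 → 54 (each term is the sum of the two before it).
N: X, W, V, U, T, S → R (letters move back 1 place in the alphabet).
Combining the parts gives (m=54 : n=R).

(m=54 : n=R)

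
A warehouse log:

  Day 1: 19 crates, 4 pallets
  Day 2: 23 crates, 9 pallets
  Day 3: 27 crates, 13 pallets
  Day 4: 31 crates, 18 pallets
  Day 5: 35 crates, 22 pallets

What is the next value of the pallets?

Pallets goes 4, 9, 13, 18, 22 → 27 (alternating steps +5, +4, +5, +4, …).

27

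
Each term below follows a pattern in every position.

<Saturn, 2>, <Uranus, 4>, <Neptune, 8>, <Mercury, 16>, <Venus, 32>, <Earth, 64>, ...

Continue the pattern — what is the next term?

Planet: Saturn, Uranus, Neptune, Mercury, Venus, Earth → Mars (runs through the planets Mercury→Neptune).
For the second component, ×2 each step: 2, 4, 8, 16, 32, 64 → 128.
Putting it together: <Mars, 128>.

<Mars, 128>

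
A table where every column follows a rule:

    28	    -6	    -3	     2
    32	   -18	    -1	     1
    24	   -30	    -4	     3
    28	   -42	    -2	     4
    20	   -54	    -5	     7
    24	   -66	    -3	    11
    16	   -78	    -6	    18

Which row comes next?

First component — alternating steps +4, −8, +4, −8, …: 28, 32, 24, 28, 20, 24, 16 → 20.
Second component: −12 each step; -6, -18, -30, -42, -54, -66, -78 → -90.
Third component goes -3, -1, -4, -2, -5, -3, -6 → -4 (alternating steps +2, −3, +2, −3, …).
Fourth component — each term is the sum of the two before it: 2, 1, 3, 4, 7, 11, 18 → 29.
So the next row is 20  -90  -4  29.

20  -90  -4  29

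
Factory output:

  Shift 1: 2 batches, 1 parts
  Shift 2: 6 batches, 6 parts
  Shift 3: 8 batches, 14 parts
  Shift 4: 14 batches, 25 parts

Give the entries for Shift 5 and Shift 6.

For the batches, each term is the sum of the two before it: 2, 6, 8, 14 → 22 → 36.
Parts: differences are 5, 8, 11, … (increasing by 3 each time); 1, 6, 14, 25 → 39 → 56.
So the next two records are 22 batches, 39 parts and 36 batches, 56 parts.

22 batches, 39 parts; 36 batches, 56 parts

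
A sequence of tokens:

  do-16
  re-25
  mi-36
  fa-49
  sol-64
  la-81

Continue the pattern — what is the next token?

Note: runs through the solfège scale do→ti, so do, re, mi, fa, sol, la → ti.
For the second component, perfect squares: 4², 5², 6², …: 16, 25, 36, 49, 64, 81 → 100.
Putting it together: ti-100.

ti-100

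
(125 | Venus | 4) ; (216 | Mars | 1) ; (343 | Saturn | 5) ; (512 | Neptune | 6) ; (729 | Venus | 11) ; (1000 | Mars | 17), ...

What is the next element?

(1331 | Saturn | 28)

First component: perfect cubes: 5³, 6³, 7³, …; 125, 216, 343, 512, 729, 1000 → 1331.
Planet goes Venus, Mars, Saturn, Neptune, Venus, Mars → Saturn (repeats Venus → Mars → Saturn → Neptune).
Third component: each term is the sum of the two before it, so 4, 1, 5, 6, 11, 17 → 28.
Combining the parts gives (1331 | Saturn | 28).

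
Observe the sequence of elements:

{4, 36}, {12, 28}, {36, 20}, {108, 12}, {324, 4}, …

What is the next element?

{972, -4}

For the first coordinate, ×3 each step: 4, 12, 36, 108, 324 → 972.
Second coordinate — −8 each step: 36, 28, 20, 12, 4 → -4.
So the next element is {972, -4}.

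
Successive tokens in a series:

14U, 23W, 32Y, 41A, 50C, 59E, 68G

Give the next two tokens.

77I then 86K

For the first component, +9 each step: 14, 23, 32, 41, 50, 59, 68 → 77 → 86.
Letter: letters move forward 2 places in the alphabet, wrapping Z→A; U, W, Y, A, C, E, G → I → K.
So the next two tokens are 77I and 86K.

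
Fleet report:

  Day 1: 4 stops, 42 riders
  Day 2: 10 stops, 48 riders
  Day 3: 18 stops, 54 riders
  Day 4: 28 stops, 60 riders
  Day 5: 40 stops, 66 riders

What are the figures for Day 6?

54 stops, 72 riders

Stops goes 4, 10, 18, 28, 40 → 54 (differences are 6, 8, 10, … (increasing by 2 each time)).
Riders — +6 each step: 42, 48, 54, 60, 66 → 72.
Combining the parts gives 54 stops, 72 riders.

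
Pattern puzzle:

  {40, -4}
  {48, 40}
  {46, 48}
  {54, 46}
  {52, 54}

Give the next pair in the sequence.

{60, 52}

First slot: alternating steps +8, −2, +8, −2, …, so 40, 48, 46, 54, 52 → 60.
Second slot: always the previous value of the first slot, so -4, 40, 48, 46, 54 → 52.
Combining the parts gives {60, 52}.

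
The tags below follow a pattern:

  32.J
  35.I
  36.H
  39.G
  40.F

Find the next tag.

43.E

First component: alternating steps +3, +1, +3, +1, …; 32, 35, 36, 39, 40 → 43.
Letter: letters move back 1 place in the alphabet; J, I, H, G, F → E.
Putting it together: 43.E.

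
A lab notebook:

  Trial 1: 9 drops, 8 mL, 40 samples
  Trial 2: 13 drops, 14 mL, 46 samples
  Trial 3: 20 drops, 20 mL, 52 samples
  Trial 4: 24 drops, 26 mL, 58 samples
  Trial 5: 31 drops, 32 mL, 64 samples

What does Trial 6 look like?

35 drops, 38 mL, 70 samples

Drops: 9, 13, 20, 24, 31 → 35 (alternating steps +4, +7, +4, +7, …).
ML — +6 each step: 8, 14, 20, 26, 32 → 38.
For the samples, +6 each step: 40, 46, 52, 58, 64 → 70.
Putting it together: 35 drops, 38 mL, 70 samples.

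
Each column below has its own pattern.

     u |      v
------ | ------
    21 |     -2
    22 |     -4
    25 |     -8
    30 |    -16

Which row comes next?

Column u: differences are 1, 3, 5, … (increasing by 2 each time); 21, 22, 25, 30 → 37.
For the column v, ×2 each step: -2, -4, -8, -16 → -32.
So the next row is 37  -32.

37  -32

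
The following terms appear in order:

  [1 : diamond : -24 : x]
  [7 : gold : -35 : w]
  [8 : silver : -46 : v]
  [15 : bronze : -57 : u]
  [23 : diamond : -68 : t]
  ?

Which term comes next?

For the first part, each term is the sum of the two before it: 1, 7, 8, 15, 23 → 38.
Rank goes diamond, gold, silver, bronze, diamond → gold (repeats diamond → gold → silver → bronze).
Third part: −11 each step; -24, -35, -46, -57, -68 → -79.
Letter — letters move back 1 place in the alphabet: x, w, v, u, t → s.
Putting it together: [38 : gold : -79 : s].

[38 : gold : -79 : s]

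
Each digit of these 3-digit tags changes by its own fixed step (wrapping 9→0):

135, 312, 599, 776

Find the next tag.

For the first digit, +2 each step, mod 10: 1, 3, 5, 7 → 9.
Second digit: −2 each step, mod 10; 3, 1, 9, 7 → 5.
For the third digit, −3 each step, mod 10: 5, 2, 9, 6 → 3.
Combining the parts gives 953.

953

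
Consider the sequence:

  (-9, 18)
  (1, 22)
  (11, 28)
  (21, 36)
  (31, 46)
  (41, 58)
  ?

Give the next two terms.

(51, 72), (61, 88)

First part: +10 each step, so -9, 1, 11, 21, 31, 41 → 51 → 61.
Second part — differences are 4, 6, 8, … (increasing by 2 each time): 18, 22, 28, 36, 46, 58 → 72 → 88.
Putting the parts together: (51, 72) and then (61, 88).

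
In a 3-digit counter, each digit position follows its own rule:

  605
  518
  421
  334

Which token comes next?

First digit: −1 each step, mod 10; 6, 5, 4, 3 → 2.
Second digit — +1 each step, mod 10: 0, 1, 2, 3 → 4.
For the third digit, +3 each step, mod 10: 5, 8, 1, 4 → 7.
So the next token is 247.

247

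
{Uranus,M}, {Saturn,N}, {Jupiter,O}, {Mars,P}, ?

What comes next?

Planet: runs backward through the planets Mercury→Neptune; Uranus, Saturn, Jupiter, Mars → Earth.
Letter goes M, N, O, P → Q (letters move forward 1 place in the alphabet).
Combining the parts gives {Earth,Q}.

{Earth,Q}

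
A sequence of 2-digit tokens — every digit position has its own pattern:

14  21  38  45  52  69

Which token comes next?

First digit: +1 each step, mod 10; 1, 2, 3, 4, 5, 6 → 7.
Second digit: −3 each step, mod 10, so 4, 1, 8, 5, 2, 9 → 6.
Putting it together: 76.

76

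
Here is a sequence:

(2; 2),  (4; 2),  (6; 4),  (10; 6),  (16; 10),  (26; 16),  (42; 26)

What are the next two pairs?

(68; 42), (110; 68)

First value goes 2, 4, 6, 10, 16, 26, 42 → 68 → 110 (each term is the sum of the two before it).
Second value goes 2, 2, 4, 6, 10, 16, 26 → 42 → 68 (always the previous value of the first value).
Putting the parts together: (68; 42) and then (110; 68).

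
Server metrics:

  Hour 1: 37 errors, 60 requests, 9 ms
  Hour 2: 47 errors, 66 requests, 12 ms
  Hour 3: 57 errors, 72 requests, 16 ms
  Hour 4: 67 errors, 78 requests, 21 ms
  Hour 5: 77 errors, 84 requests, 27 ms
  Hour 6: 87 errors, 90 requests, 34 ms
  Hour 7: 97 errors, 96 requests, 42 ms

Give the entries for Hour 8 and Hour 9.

Errors goes 37, 47, 57, 67, 77, 87, 97 → 107 → 117 (+10 each step).
For the requests, +6 each step: 60, 66, 72, 78, 84, 90, 96 → 102 → 108.
For the ms, differences are 3, 4, 5, … (increasing by 1 each time): 9, 12, 16, 21, 27, 34, 42 → 51 → 61.
So the next two records are 107 errors, 102 requests, 51 ms and 117 errors, 108 requests, 61 ms.

107 errors, 102 requests, 51 ms; 117 errors, 108 requests, 61 ms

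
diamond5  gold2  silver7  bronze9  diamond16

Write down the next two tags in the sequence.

gold25 then silver41

Rank: repeats diamond → gold → silver → bronze, so diamond, gold, silver, bronze, diamond → gold → silver.
For the second component, each term is the sum of the two before it: 5, 2, 7, 9, 16 → 25 → 41.
Putting the parts together: gold25 and then silver41.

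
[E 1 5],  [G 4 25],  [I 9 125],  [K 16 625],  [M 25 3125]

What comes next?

[O 36 15625]

Letter: letters move forward 2 places in the alphabet, so E, G, I, K, M → O.
Second slot: perfect squares: 1², 2², 3², …; 1, 4, 9, 16, 25 → 36.
Third slot goes 5, 25, 125, 625, 3125 → 15625 (×5 each step).
Putting it together: [O 36 15625].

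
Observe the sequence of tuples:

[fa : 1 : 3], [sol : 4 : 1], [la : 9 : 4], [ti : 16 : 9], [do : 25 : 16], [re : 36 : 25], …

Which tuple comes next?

[mi : 49 : 36]

Note goes fa, sol, la, ti, do, re → mi (runs through the solfège scale do→ti).
For the second component, perfect squares: 1², 2², 3², …: 1, 4, 9, 16, 25, 36 → 49.
Third component — always the previous value of the second component: 3, 1, 4, 9, 16, 25 → 36.
Combining the parts gives [mi : 49 : 36].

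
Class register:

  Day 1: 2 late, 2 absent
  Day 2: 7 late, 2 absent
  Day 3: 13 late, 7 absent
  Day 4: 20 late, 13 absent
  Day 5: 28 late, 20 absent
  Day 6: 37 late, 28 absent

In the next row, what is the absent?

37

Late goes 2, 7, 13, 20, 28, 37 → 47 (differences are 5, 6, 7, … (increasing by 1 each time)).
Absent: 2, 2, 7, 13, 20, 28 → 37 (always the previous value of the late).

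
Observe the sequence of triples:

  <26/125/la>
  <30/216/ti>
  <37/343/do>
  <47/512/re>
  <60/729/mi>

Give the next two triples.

<76/1000/fa>, <95/1331/sol>

First part goes 26, 30, 37, 47, 60 → 76 → 95 (differences are 4, 7, 10, … (increasing by 3 each time)).
Second part: 125, 216, 343, 512, 729 → 1000 → 1331 (perfect cubes: 5³, 6³, 7³, …).
Note goes la, ti, do, re, mi → fa → sol (runs through the solfège scale do→ti).
So the next two triples are <76/1000/fa> and <95/1331/sol>.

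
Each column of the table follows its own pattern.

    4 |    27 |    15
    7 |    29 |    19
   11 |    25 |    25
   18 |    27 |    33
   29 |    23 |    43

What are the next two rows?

First component: 4, 7, 11, 18, 29 → 47 → 76 (each term is the sum of the two before it).
Second component: 27, 29, 25, 27, 23 → 25 → 21 (alternating steps +2, −4, +2, −4, …).
Third component goes 15, 19, 25, 33, 43 → 55 → 69 (differences are 4, 6, 8, … (increasing by 2 each time)).
So the next two rows are 47  25  55 and 76  21  69.

47  25  55; 76  21  69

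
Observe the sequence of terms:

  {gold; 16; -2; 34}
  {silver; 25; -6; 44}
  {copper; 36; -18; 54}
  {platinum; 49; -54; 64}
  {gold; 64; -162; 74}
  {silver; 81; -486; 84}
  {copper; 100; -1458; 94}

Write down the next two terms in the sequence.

For the metal, repeats gold → silver → copper → platinum: gold, silver, copper, platinum, gold, silver, copper → platinum → gold.
Second entry: perfect squares: 4², 5², 6², …, so 16, 25, 36, 49, 64, 81, 100 → 121 → 144.
Third entry — ×3 each step: -2, -6, -18, -54, -162, -486, -1458 → -4374 → -13122.
Fourth entry: 34, 44, 54, 64, 74, 84, 94 → 104 → 114 (+10 each step).
Putting the parts together: {platinum; 121; -4374; 104} and then {gold; 144; -13122; 114}.

{platinum; 121; -4374; 104}, {gold; 144; -13122; 114}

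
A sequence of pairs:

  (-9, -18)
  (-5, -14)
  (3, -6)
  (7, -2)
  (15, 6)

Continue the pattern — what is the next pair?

First component — alternating steps +4, +8, +4, +8, …: -9, -5, 3, 7, 15 → 19.
Second component: always 9 less than the first component, so -18, -14, -6, -2, 6 → 10.
So the next pair is (19, 10).

(19, 10)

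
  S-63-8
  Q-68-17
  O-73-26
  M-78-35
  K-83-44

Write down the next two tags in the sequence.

I-88-53 then G-93-62

For the letter, letters move back 2 places in the alphabet: S, Q, O, M, K → I → G.
For the second component, +5 each step: 63, 68, 73, 78, 83 → 88 → 93.
Third component: 8, 17, 26, 35, 44 → 53 → 62 (+9 each step).
So the next two tags are I-88-53 and G-93-62.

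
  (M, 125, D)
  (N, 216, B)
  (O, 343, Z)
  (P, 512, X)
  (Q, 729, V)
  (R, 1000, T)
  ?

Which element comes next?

First letter: M, N, O, P, Q, R → S (letters move forward 1 place in the alphabet).
Second part: 125, 216, 343, 512, 729, 1000 → 1331 (perfect cubes: 5³, 6³, 7³, …).
Second letter goes D, B, Z, X, V, T → R (letters move back 2 places in the alphabet, wrapping A→Z).
Combining the parts gives (S, 1331, R).

(S, 1331, R)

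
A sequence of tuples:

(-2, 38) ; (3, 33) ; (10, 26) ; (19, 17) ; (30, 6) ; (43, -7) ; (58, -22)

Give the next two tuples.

(75, -39), (94, -58)

For the first component, differences are 5, 7, 9, … (increasing by 2 each time): -2, 3, 10, 19, 30, 43, 58 → 75 → 94.
Second component: 38, 33, 26, 17, 6, -7, -22 → -39 → -58 (together with the first component always sums to 36).
So the next two tuples are (75, -39) and (94, -58).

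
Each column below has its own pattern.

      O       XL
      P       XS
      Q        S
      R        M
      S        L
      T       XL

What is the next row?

Letter: letters move forward 1 place in the alphabet; O, P, Q, R, S, T → U.
Size: repeats XL → XS → S → M → L, so XL, XS, S, M, L, XL → XS.
Combining the parts gives U  XS.

U  XS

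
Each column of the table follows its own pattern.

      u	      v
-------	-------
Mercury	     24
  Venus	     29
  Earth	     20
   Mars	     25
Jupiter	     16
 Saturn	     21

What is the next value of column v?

12

Column u goes Mercury, Venus, Earth, Mars, Jupiter, Saturn → Uranus (runs through the planets Mercury→Neptune).
Column v: 24, 29, 20, 25, 16, 21 → 12 (alternating steps +5, −9, +5, −9, …).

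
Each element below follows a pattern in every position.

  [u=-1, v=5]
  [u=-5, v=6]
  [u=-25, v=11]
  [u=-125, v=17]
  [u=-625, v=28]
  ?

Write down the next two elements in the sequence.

U — ×5 each step: -1, -5, -25, -125, -625 → -3125 → -15625.
V — each term is the sum of the two before it: 5, 6, 11, 17, 28 → 45 → 73.
So the next two elements are [u=-3125, v=45] and [u=-15625, v=73].

[u=-3125, v=45], [u=-15625, v=73]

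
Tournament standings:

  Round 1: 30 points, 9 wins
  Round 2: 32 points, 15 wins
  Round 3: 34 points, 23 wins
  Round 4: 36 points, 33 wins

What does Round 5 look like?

38 points, 45 wins

Points: +2 each step; 30, 32, 34, 36 → 38.
Wins: differences are 6, 8, 10, … (increasing by 2 each time), so 9, 15, 23, 33 → 45.
Putting it together: 38 points, 45 wins.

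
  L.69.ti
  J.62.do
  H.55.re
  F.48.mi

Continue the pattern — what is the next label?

D.41.fa

Letter: letters move back 2 places in the alphabet, so L, J, H, F → D.
Second component — −7 each step: 69, 62, 55, 48 → 41.
For the note, runs through the solfège scale do→ti: ti, do, re, mi → fa.
So the next label is D.41.fa.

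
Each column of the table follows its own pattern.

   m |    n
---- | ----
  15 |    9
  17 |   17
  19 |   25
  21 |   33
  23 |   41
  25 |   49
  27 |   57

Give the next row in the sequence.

29  65

Column m — +2 each step: 15, 17, 19, 21, 23, 25, 27 → 29.
Column n: +8 each step, so 9, 17, 25, 33, 41, 49, 57 → 65.
Combining the parts gives 29  65.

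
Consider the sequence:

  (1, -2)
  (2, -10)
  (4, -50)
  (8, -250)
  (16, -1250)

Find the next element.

For the first slot, ×2 each step: 1, 2, 4, 8, 16 → 32.
Second slot — ×5 each step: -2, -10, -50, -250, -1250 → -6250.
Putting it together: (32, -6250).

(32, -6250)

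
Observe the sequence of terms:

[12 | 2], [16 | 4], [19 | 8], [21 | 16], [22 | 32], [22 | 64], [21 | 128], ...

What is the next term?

First coordinate — differences are 4, 3, 2, … (decreasing by 1 each time): 12, 16, 19, 21, 22, 22, 21 → 19.
Second coordinate: 2, 4, 8, 16, 32, 64, 128 → 256 (×2 each step).
Putting it together: [19 | 256].

[19 | 256]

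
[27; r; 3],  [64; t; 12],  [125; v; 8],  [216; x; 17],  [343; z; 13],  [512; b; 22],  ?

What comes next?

First value: 27, 64, 125, 216, 343, 512 → 729 (perfect cubes: 3³, 4³, 5³, …).
Letter: r, t, v, x, z, b → d (letters move forward 2 places in the alphabet, wrapping Z→A).
Third value: 3, 12, 8, 17, 13, 22 → 18 (alternating steps +9, −4, +9, −4, …).
So the next triple is [729; d; 18].

[729; d; 18]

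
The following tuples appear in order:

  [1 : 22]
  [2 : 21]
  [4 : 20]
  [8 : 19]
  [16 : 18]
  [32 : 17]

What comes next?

First value: ×2 each step; 1, 2, 4, 8, 16, 32 → 64.
Second value goes 22, 21, 20, 19, 18, 17 → 16 (−1 each step).
Combining the parts gives [64 : 16].

[64 : 16]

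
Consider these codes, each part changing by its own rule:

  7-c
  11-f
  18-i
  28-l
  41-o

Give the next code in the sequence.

57-r

First component: differences are 4, 7, 10, … (increasing by 3 each time), so 7, 11, 18, 28, 41 → 57.
Letter: letters move forward 3 places in the alphabet; c, f, i, l, o → r.
So the next code is 57-r.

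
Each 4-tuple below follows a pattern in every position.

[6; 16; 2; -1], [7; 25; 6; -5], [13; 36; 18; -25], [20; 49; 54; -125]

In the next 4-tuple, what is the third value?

Third value: 2, 6, 18, 54 → 162 (×3 each step).

162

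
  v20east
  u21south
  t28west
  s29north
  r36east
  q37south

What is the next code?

p44west

For the letter, letters move back 1 place in the alphabet: v, u, t, s, r, q → p.
Second component — alternating steps +1, +7, +1, +7, …: 20, 21, 28, 29, 36, 37 → 44.
Direction — repeats east → south → west → north: east, south, west, north, east, south → west.
So the next code is p44west.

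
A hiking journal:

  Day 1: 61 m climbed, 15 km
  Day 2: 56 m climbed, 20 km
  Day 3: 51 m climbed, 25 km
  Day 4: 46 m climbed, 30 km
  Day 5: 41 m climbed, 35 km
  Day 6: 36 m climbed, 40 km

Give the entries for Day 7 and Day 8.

For the m climbed, −5 each step: 61, 56, 51, 46, 41, 36 → 31 → 26.
Km — +5 each step: 15, 20, 25, 30, 35, 40 → 45 → 50.
Putting the parts together: 31 m climbed, 45 km and then 26 m climbed, 50 km.

31 m climbed, 45 km; 26 m climbed, 50 km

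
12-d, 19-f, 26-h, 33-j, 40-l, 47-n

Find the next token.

First component goes 12, 19, 26, 33, 40, 47 → 54 (+7 each step).
Letter: letters move forward 2 places in the alphabet, so d, f, h, j, l, n → p.
Combining the parts gives 54-p.

54-p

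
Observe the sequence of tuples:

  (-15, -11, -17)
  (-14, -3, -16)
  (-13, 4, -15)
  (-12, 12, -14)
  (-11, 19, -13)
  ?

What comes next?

First part — +1 each step: -15, -14, -13, -12, -11 → -10.
For the second part, alternating steps +8, +7, +8, +7, …: -11, -3, 4, 12, 19 → 27.
Third part: always 2 less than the first part, so -17, -16, -15, -14, -13 → -12.
Combining the parts gives (-10, 27, -12).

(-10, 27, -12)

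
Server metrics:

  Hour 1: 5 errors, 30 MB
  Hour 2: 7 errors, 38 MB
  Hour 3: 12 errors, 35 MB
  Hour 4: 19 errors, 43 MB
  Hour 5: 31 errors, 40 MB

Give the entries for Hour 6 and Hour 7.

Errors goes 5, 7, 12, 19, 31 → 50 → 81 (each term is the sum of the two before it).
For the MB, alternating steps +8, −3, +8, −3, …: 30, 38, 35, 43, 40 → 48 → 45.
So the next two lines are 50 errors, 48 MB and 81 errors, 45 MB.

50 errors, 48 MB; 81 errors, 45 MB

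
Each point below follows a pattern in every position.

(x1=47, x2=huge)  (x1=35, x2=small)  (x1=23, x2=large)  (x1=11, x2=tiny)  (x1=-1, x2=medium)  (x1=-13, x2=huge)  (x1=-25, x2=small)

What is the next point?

(x1=-37, x2=large)

X1: −12 each step; 47, 35, 23, 11, -1, -13, -25 → -37.
X2 goes huge, small, large, tiny, medium, huge, small → large (repeats huge → small → large → tiny → medium).
Combining the parts gives (x1=-37, x2=large).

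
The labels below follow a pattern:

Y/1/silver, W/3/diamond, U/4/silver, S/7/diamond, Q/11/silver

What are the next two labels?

Letter — letters move back 2 places in the alphabet: Y, W, U, S, Q → O → M.
Second component — each term is the sum of the two before it: 1, 3, 4, 7, 11 → 18 → 29.
Rank: silver, diamond, silver, diamond, silver → diamond → silver (alternates silver ↔ diamond).
So the next two labels are O/18/diamond and M/29/silver.

O/18/diamond, M/29/silver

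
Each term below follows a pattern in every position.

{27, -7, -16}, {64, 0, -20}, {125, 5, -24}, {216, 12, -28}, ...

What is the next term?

{343, 17, -32}

First slot: 27, 64, 125, 216 → 343 (perfect cubes: 3³, 4³, 5³, …).
Second slot: -7, 0, 5, 12 → 17 (alternating steps +7, +5, +7, +5, …).
For the third slot, −4 each step: -16, -20, -24, -28 → -32.
Putting it together: {343, 17, -32}.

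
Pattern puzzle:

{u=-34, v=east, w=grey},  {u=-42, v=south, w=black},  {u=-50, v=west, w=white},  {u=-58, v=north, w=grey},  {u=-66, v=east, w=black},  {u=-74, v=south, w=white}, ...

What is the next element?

{u=-82, v=west, w=grey}

U: −8 each step, so -34, -42, -50, -58, -66, -74 → -82.
For the v, repeats east → south → west → north: east, south, west, north, east, south → west.
W: repeats grey → black → white, so grey, black, white, grey, black, white → grey.
So the next element is {u=-82, v=west, w=grey}.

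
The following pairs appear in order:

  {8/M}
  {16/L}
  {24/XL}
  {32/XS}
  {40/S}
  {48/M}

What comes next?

First coordinate: +8 each step, so 8, 16, 24, 32, 40, 48 → 56.
For the size, repeats M → L → XL → XS → S: M, L, XL, XS, S, M → L.
Combining the parts gives {56/L}.

{56/L}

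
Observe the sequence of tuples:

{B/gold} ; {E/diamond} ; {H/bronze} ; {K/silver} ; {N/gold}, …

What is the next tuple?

Letter goes B, E, H, K, N → Q (letters move forward 3 places in the alphabet).
Rank — repeats gold → diamond → bronze → silver: gold, diamond, bronze, silver, gold → diamond.
So the next tuple is {Q/diamond}.

{Q/diamond}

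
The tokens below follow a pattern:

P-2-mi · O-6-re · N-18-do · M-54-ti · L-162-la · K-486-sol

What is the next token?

Letter: letters move back 1 place in the alphabet, so P, O, N, M, L, K → J.
Second component: 2, 6, 18, 54, 162, 486 → 1458 (×3 each step).
Note: runs backward through the solfège scale do→ti; mi, re, do, ti, la, sol → fa.
So the next token is J-1458-fa.

J-1458-fa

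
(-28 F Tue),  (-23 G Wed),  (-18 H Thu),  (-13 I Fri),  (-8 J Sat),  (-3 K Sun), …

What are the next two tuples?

First part goes -28, -23, -18, -13, -8, -3 → 2 → 7 (+5 each step).
Letter: F, G, H, I, J, K → L → M (letters move forward 1 place in the alphabet).
Day: Tue, Wed, Thu, Fri, Sat, Sun → Mon → Tue (runs through the weekdays Mon→Sun).
Putting the parts together: (2 L Mon) and then (7 M Tue).

(2 L Mon), (7 M Tue)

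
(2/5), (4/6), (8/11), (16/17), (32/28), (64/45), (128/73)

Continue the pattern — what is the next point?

(256/118)

First value — ×2 each step: 2, 4, 8, 16, 32, 64, 128 → 256.
Second value: each term is the sum of the two before it; 5, 6, 11, 17, 28, 45, 73 → 118.
So the next point is (256/118).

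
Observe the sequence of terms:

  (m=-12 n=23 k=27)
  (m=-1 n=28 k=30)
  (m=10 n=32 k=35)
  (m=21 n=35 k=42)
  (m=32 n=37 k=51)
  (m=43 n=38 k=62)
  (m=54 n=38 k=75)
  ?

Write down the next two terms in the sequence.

(m=65 n=37 k=90), (m=76 n=35 k=107)

For the m, +11 each step: -12, -1, 10, 21, 32, 43, 54 → 65 → 76.
N: differences are 5, 4, 3, … (decreasing by 1 each time); 23, 28, 32, 35, 37, 38, 38 → 37 → 35.
K: differences are 3, 5, 7, … (increasing by 2 each time), so 27, 30, 35, 42, 51, 62, 75 → 90 → 107.
Putting the parts together: (m=65 n=37 k=90) and then (m=76 n=35 k=107).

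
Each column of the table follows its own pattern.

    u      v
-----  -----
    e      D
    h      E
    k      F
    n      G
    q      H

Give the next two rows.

Column u goes e, h, k, n, q → t → w (letters move forward 3 places in the alphabet).
Column v goes D, E, F, G, H → I → J (letters move forward 1 place in the alphabet).
So the next two rows are t  I and w  J.

t  I; w  J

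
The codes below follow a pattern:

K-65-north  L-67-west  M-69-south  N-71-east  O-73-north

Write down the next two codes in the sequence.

P-75-west, Q-77-south

Letter: letters move forward 1 place in the alphabet, so K, L, M, N, O → P → Q.
Second component goes 65, 67, 69, 71, 73 → 75 → 77 (+2 each step).
Direction — repeats north → west → south → east: north, west, south, east, north → west → south.
So the next two codes are P-75-west and Q-77-south.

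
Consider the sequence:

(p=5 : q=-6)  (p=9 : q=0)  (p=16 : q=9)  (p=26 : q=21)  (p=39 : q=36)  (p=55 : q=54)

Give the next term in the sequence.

P: differences are 4, 7, 10, … (increasing by 3 each time), so 5, 9, 16, 26, 39, 55 → 74.
Q: -6, 0, 9, 21, 36, 54 → 75 (differences are 6, 9, 12, … (increasing by 3 each time)).
So the next term is (p=74 : q=75).

(p=74 : q=75)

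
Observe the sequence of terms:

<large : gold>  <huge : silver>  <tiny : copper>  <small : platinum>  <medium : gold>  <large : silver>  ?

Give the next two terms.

<huge : copper>, <tiny : platinum>

Size: large, huge, tiny, small, medium, large → huge → tiny (repeats large → huge → tiny → small → medium).
For the metal, repeats gold → silver → copper → platinum: gold, silver, copper, platinum, gold, silver → copper → platinum.
Putting the parts together: <huge : copper> and then <tiny : platinum>.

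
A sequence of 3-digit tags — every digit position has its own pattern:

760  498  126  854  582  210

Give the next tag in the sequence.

948

First digit: 7, 4, 1, 8, 5, 2 → 9 (−3 each step, mod 10).
Second digit — +3 each step, mod 10: 6, 9, 2, 5, 8, 1 → 4.
Third digit: −2 each step, mod 10, so 0, 8, 6, 4, 2, 0 → 8.
Putting it together: 948.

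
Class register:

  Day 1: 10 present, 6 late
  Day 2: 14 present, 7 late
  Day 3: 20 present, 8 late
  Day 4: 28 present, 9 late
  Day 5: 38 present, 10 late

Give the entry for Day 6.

Present — differences are 4, 6, 8, … (increasing by 2 each time): 10, 14, 20, 28, 38 → 50.
For the late, +1 each step: 6, 7, 8, 9, 10 → 11.
Combining the parts gives 50 present, 11 late.

50 present, 11 late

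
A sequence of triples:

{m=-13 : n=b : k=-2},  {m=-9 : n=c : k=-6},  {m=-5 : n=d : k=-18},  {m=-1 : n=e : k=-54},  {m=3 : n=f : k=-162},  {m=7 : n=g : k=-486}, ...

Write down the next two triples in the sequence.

{m=11 : n=h : k=-1458}, {m=15 : n=i : k=-4374}

For the m, +4 each step: -13, -9, -5, -1, 3, 7 → 11 → 15.
N — letters move forward 1 place in the alphabet: b, c, d, e, f, g → h → i.
K goes -2, -6, -18, -54, -162, -486 → -1458 → -4374 (×3 each step).
So the next two triples are {m=11 : n=h : k=-1458} and {m=15 : n=i : k=-4374}.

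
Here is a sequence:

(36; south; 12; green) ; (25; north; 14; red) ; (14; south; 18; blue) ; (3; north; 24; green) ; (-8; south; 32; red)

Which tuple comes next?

(-19; north; 42; blue)

First value: −11 each step, so 36, 25, 14, 3, -8 → -19.
Direction — alternates south ↔ north: south, north, south, north, south → north.
Third value: 12, 14, 18, 24, 32 → 42 (differences are 2, 4, 6, … (increasing by 2 each time)).
Colour: green, red, blue, green, red → blue (repeats green → red → blue).
So the next tuple is (-19; north; 42; blue).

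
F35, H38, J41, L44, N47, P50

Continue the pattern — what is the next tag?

Letter: letters move forward 2 places in the alphabet, so F, H, J, L, N, P → R.
Second component: +3 each step; 35, 38, 41, 44, 47, 50 → 53.
Putting it together: R53.

R53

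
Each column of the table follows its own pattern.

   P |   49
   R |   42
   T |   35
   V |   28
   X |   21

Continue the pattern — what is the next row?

For the letter, letters move forward 2 places in the alphabet: P, R, T, V, X → Z.
Second component: 49, 42, 35, 28, 21 → 14 (−7 each step).
So the next row is Z  14.

Z  14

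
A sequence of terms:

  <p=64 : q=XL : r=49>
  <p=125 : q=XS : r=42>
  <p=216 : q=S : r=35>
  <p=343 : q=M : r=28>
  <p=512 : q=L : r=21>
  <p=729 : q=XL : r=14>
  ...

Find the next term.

P: 64, 125, 216, 343, 512, 729 → 1000 (perfect cubes: 4³, 5³, 6³, …).
Q goes XL, XS, S, M, L, XL → XS (repeats XL → XS → S → M → L).
R — −7 each step: 49, 42, 35, 28, 21, 14 → 7.
So the next term is <p=1000 : q=XS : r=7>.

<p=1000 : q=XS : r=7>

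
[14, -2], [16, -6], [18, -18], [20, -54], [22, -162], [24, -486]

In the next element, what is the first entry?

First entry: +2 each step, so 14, 16, 18, 20, 22, 24 → 26.

26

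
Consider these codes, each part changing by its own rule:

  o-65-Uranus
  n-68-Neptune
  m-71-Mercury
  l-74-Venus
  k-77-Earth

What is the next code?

Letter: letters move back 1 place in the alphabet; o, n, m, l, k → j.
For the second component, +3 each step: 65, 68, 71, 74, 77 → 80.
For the planet, runs through the planets Mercury→Neptune: Uranus, Neptune, Mercury, Venus, Earth → Mars.
Putting it together: j-80-Mars.

j-80-Mars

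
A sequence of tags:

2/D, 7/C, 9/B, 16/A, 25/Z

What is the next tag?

First component — each term is the sum of the two before it: 2, 7, 9, 16, 25 → 41.
Letter: letters move back 1 place in the alphabet, wrapping A→Z, so D, C, B, A, Z → Y.
Combining the parts gives 41/Y.

41/Y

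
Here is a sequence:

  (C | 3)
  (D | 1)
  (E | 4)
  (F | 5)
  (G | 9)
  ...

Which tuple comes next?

(H | 14)

Letter: C, D, E, F, G → H (letters move forward 1 place in the alphabet).
Second entry: 3, 1, 4, 5, 9 → 14 (each term is the sum of the two before it).
Combining the parts gives (H | 14).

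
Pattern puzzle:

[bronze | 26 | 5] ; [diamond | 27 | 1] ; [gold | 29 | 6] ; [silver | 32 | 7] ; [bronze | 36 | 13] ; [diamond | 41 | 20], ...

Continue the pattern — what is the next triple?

[gold | 47 | 33]

Rank — repeats bronze → diamond → gold → silver: bronze, diamond, gold, silver, bronze, diamond → gold.
Second value goes 26, 27, 29, 32, 36, 41 → 47 (differences are 1, 2, 3, … (increasing by 1 each time)).
Third value: each term is the sum of the two before it; 5, 1, 6, 7, 13, 20 → 33.
Combining the parts gives [gold | 47 | 33].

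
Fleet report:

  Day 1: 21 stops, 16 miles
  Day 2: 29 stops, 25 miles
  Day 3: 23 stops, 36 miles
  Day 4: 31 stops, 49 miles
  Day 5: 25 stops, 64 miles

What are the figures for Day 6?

For the stops, alternating steps +8, −6, +8, −6, …: 21, 29, 23, 31, 25 → 33.
Miles: perfect squares: 4², 5², 6², …; 16, 25, 36, 49, 64 → 81.
Combining the parts gives 33 stops, 81 miles.

33 stops, 81 miles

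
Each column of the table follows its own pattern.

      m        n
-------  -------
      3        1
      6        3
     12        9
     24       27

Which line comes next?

48  81

Column m: ×2 each step; 3, 6, 12, 24 → 48.
Column n: ×3 each step, so 1, 3, 9, 27 → 81.
So the next line is 48  81.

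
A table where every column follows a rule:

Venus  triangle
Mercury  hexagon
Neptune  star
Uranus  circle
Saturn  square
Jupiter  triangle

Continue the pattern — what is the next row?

Mars  hexagon

For the planet, runs backward through the planets Mercury→Neptune: Venus, Mercury, Neptune, Uranus, Saturn, Jupiter → Mars.
Shape: triangle, hexagon, star, circle, square, triangle → hexagon (repeats triangle → hexagon → star → circle → square).
Putting it together: Mars  hexagon.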